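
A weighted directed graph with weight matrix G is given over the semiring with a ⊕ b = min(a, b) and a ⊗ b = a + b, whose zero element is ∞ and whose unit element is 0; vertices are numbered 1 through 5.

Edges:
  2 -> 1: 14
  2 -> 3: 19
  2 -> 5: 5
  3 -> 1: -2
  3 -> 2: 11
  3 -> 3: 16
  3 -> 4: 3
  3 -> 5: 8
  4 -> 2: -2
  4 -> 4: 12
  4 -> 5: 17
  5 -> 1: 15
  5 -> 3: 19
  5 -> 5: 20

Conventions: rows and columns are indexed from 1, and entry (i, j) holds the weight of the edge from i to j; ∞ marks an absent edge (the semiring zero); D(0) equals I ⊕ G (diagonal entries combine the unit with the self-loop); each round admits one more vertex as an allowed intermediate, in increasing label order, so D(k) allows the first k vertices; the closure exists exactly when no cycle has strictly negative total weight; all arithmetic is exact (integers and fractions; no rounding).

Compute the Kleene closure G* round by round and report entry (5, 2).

D(0):
  [0, ∞, ∞, ∞, ∞]
  [14, 0, 19, ∞, 5]
  [-2, 11, 0, 3, 8]
  [∞, -2, ∞, 0, 17]
  [15, ∞, 19, ∞, 0]
D(1):
  [0, ∞, ∞, ∞, ∞]
  [14, 0, 19, ∞, 5]
  [-2, 11, 0, 3, 8]
  [∞, -2, ∞, 0, 17]
  [15, ∞, 19, ∞, 0]
D(2):
  [0, ∞, ∞, ∞, ∞]
  [14, 0, 19, ∞, 5]
  [-2, 11, 0, 3, 8]
  [12, -2, 17, 0, 3]
  [15, ∞, 19, ∞, 0]
D(3):
  [0, ∞, ∞, ∞, ∞]
  [14, 0, 19, 22, 5]
  [-2, 11, 0, 3, 8]
  [12, -2, 17, 0, 3]
  [15, 30, 19, 22, 0]
D(4):
  [0, ∞, ∞, ∞, ∞]
  [14, 0, 19, 22, 5]
  [-2, 1, 0, 3, 6]
  [12, -2, 17, 0, 3]
  [15, 20, 19, 22, 0]
D(5):
  [0, ∞, ∞, ∞, ∞]
  [14, 0, 19, 22, 5]
  [-2, 1, 0, 3, 6]
  [12, -2, 17, 0, 3]
  [15, 20, 19, 22, 0]
Answer: G*[5][2] = 20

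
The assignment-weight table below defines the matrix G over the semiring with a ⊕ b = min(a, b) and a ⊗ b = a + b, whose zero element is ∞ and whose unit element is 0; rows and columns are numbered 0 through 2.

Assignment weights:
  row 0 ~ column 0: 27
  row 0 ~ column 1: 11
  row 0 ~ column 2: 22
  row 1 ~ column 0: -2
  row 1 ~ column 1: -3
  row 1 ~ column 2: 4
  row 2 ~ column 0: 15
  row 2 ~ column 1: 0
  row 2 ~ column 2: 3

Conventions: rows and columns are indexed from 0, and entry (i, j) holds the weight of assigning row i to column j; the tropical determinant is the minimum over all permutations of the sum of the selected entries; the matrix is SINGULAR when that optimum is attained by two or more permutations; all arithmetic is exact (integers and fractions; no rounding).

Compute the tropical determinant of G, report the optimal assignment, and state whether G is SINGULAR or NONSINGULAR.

σ = (0, 1, 2): 27 + (-3) + 3 = 27
σ = (0, 2, 1): 27 + 4 + 0 = 31
σ = (1, 0, 2): 11 + (-2) + 3 = 12
σ = (1, 2, 0): 11 + 4 + 15 = 30
σ = (2, 0, 1): 22 + (-2) + 0 = 20
σ = (2, 1, 0): 22 + (-3) + 15 = 34
Optimal value attained by: σ = (1, 0, 2).
Answer: det⊕(G) = 12; verdict: NONSINGULAR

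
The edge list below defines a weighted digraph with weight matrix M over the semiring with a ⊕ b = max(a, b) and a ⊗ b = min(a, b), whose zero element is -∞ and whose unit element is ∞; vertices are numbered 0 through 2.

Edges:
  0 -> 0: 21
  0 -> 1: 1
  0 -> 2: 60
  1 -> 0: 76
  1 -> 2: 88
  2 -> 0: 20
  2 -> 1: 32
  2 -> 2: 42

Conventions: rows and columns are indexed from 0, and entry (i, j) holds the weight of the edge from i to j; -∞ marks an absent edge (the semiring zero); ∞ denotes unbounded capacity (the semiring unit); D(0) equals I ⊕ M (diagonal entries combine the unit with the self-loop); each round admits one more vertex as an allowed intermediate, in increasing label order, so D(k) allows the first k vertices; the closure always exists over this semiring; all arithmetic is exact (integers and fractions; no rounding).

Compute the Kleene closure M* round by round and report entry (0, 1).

D(0):
  [∞, 1, 60]
  [76, ∞, 88]
  [20, 32, ∞]
D(1):
  [∞, 1, 60]
  [76, ∞, 88]
  [20, 32, ∞]
D(2):
  [∞, 1, 60]
  [76, ∞, 88]
  [32, 32, ∞]
D(3):
  [∞, 32, 60]
  [76, ∞, 88]
  [32, 32, ∞]
Answer: M*[0][1] = 32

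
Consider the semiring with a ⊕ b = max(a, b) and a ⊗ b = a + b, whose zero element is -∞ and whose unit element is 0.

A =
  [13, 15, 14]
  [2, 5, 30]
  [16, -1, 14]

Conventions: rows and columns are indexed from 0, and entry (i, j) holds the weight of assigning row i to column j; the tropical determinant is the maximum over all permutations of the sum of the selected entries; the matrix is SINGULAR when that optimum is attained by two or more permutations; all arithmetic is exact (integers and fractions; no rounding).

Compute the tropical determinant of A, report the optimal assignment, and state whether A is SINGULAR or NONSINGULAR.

σ = (0, 1, 2): 13 + 5 + 14 = 32
σ = (0, 2, 1): 13 + 30 + (-1) = 42
σ = (1, 0, 2): 15 + 2 + 14 = 31
σ = (1, 2, 0): 15 + 30 + 16 = 61
σ = (2, 0, 1): 14 + 2 + (-1) = 15
σ = (2, 1, 0): 14 + 5 + 16 = 35
Optimal value attained by: σ = (1, 2, 0).
Answer: det⊕(A) = 61; verdict: NONSINGULAR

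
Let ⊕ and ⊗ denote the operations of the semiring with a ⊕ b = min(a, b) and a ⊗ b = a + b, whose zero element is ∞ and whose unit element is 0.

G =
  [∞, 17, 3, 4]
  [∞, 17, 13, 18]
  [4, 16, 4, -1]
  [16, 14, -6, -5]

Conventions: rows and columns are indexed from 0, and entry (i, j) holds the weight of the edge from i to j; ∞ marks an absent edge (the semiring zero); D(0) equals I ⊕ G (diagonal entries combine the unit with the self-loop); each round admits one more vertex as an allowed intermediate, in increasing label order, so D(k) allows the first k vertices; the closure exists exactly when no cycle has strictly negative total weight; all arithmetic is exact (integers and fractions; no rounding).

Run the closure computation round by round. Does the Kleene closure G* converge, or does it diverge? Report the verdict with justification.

Detection: at round 0, diagonal entry (3, 3) turns strictly negative.
Key observation: the cycle 3->3 has total weight (-5), which is strictly negative.
Answer: DIVERGES — negative cycle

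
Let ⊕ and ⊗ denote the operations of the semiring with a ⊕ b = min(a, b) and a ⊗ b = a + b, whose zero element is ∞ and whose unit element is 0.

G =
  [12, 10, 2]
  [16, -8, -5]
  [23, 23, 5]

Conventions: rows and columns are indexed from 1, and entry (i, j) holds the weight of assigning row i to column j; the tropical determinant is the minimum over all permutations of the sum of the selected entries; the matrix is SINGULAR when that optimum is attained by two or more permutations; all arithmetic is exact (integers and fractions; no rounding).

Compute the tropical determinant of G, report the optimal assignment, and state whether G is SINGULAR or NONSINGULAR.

σ = (1, 2, 3): 12 + (-8) + 5 = 9
σ = (1, 3, 2): 12 + (-5) + 23 = 30
σ = (2, 1, 3): 10 + 16 + 5 = 31
σ = (2, 3, 1): 10 + (-5) + 23 = 28
σ = (3, 1, 2): 2 + 16 + 23 = 41
σ = (3, 2, 1): 2 + (-8) + 23 = 17
Optimal value attained by: σ = (1, 2, 3).
Answer: det⊕(G) = 9; verdict: NONSINGULAR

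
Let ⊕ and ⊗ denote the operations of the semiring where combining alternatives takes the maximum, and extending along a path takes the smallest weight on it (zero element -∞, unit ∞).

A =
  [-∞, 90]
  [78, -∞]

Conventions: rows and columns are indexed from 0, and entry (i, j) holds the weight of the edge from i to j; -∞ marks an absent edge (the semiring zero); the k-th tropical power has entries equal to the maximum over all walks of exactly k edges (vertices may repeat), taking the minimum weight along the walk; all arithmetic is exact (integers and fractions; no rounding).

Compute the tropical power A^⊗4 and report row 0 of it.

A^⊗2:
  [78, -∞]
  [-∞, 78]
A^⊗3:
  [-∞, 78]
  [78, -∞]
A^⊗4:
  [78, -∞]
  [-∞, 78]
Answer: row 0 of A^⊗4 = [78, -∞]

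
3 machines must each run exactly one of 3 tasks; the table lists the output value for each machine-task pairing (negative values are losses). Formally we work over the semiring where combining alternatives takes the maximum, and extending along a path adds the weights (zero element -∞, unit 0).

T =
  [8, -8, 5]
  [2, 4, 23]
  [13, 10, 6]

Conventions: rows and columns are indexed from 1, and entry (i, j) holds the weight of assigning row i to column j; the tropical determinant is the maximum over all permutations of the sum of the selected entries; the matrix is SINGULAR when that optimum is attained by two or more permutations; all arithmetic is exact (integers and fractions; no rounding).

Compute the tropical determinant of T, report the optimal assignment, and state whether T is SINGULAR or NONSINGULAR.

σ = (1, 2, 3): 8 + 4 + 6 = 18
σ = (1, 3, 2): 8 + 23 + 10 = 41
σ = (2, 1, 3): (-8) + 2 + 6 = 0
σ = (2, 3, 1): (-8) + 23 + 13 = 28
σ = (3, 1, 2): 5 + 2 + 10 = 17
σ = (3, 2, 1): 5 + 4 + 13 = 22
Optimal value attained by: σ = (1, 3, 2).
Answer: det⊕(T) = 41; verdict: NONSINGULAR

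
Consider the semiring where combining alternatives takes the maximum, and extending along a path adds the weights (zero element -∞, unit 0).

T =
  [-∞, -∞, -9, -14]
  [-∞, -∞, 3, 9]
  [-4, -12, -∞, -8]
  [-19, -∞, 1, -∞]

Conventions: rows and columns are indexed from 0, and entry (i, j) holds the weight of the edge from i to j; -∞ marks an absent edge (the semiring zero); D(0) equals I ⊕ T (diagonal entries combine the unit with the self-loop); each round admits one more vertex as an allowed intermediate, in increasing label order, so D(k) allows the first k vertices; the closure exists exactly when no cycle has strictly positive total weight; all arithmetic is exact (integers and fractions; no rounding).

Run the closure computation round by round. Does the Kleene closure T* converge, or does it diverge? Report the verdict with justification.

D(0):
  [0, -∞, -9, -14]
  [-∞, 0, 3, 9]
  [-4, -12, 0, -8]
  [-19, -∞, 1, 0]
D(1):
  [0, -∞, -9, -14]
  [-∞, 0, 3, 9]
  [-4, -12, 0, -8]
  [-19, -∞, 1, 0]
D(2):
  [0, -∞, -9, -14]
  [-∞, 0, 3, 9]
  [-4, -12, 0, -3]
  [-19, -∞, 1, 0]
D(3):
  [0, -21, -9, -12]
  [-1, 0, 3, 9]
  [-4, -12, 0, -3]
  [-3, -11, 1, 0]
D(4):
  [0, -21, -9, -12]
  [6, 0, 10, 9]
  [-4, -12, 0, -3]
  [-3, -11, 1, 0]
Key observation: every diagonal entry stays at the unit through all rounds, so no improving cycle exists.
Answer: CONVERGES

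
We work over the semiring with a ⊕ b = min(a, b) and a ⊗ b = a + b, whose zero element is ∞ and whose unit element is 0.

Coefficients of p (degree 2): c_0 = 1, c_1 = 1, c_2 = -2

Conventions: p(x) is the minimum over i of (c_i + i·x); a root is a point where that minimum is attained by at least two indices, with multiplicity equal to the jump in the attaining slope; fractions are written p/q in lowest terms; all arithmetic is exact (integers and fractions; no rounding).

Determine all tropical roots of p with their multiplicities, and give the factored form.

hull edge (i=0, c=1) to (i=2, c=-2): slope -3/2, span 2
Factored form: p(x) = -2 ⊗ (x ⊕ 3/2) ⊗ (x ⊕ 3/2)
Answer: roots = 3/2 (mult 2)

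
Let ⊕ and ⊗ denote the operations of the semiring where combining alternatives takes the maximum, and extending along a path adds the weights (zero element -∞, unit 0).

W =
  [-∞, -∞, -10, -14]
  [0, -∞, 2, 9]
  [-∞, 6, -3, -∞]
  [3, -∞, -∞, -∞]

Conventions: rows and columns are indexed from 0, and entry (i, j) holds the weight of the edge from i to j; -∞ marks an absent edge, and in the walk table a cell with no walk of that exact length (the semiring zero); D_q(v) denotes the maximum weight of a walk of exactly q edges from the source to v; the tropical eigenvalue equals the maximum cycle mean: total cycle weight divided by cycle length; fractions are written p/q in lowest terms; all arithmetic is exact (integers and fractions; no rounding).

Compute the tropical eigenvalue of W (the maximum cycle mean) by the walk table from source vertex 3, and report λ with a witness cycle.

q=0: [-∞, -∞, -∞, 0]
q=1: [3, -∞, -∞, -∞]
q=2: [-∞, -∞, -7, -11]
q=3: [-8, -1, -10, -∞]
q=4: [-1, -4, 1, 8]
Optimal cycle mean attained by: cycle 1->2->1, total 2 + 6, length 2.
Answer: λ = 4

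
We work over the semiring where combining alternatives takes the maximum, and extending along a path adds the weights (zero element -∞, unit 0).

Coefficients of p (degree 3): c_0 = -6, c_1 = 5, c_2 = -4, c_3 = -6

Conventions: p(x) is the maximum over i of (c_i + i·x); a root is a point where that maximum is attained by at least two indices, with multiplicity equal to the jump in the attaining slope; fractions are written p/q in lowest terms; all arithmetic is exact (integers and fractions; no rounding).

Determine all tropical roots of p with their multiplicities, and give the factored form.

hull edge (i=0, c=-6) to (i=1, c=5): slope 11, span 1
hull edge (i=1, c=5) to (i=3, c=-6): slope -11/2, span 2
Factored form: p(x) = -6 ⊗ (x ⊕ (-11)) ⊗ (x ⊕ 11/2) ⊗ (x ⊕ 11/2)
Answer: roots = -11 (mult 1), 11/2 (mult 2)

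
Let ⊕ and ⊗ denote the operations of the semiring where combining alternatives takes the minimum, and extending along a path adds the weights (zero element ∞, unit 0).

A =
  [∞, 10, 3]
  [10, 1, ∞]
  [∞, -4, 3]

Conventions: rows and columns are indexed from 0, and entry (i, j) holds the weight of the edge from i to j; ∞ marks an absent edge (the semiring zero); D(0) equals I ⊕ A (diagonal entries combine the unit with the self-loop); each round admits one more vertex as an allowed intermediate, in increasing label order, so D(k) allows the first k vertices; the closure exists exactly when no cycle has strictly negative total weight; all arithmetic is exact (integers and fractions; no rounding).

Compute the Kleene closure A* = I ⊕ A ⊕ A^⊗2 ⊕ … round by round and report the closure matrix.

D(0):
  [0, 10, 3]
  [10, 0, ∞]
  [∞, -4, 0]
D(1):
  [0, 10, 3]
  [10, 0, 13]
  [∞, -4, 0]
D(2):
  [0, 10, 3]
  [10, 0, 13]
  [6, -4, 0]
D(3):
  [0, -1, 3]
  [10, 0, 13]
  [6, -4, 0]
Answer: A* = [[0, -1, 3], [10, 0, 13], [6, -4, 0]]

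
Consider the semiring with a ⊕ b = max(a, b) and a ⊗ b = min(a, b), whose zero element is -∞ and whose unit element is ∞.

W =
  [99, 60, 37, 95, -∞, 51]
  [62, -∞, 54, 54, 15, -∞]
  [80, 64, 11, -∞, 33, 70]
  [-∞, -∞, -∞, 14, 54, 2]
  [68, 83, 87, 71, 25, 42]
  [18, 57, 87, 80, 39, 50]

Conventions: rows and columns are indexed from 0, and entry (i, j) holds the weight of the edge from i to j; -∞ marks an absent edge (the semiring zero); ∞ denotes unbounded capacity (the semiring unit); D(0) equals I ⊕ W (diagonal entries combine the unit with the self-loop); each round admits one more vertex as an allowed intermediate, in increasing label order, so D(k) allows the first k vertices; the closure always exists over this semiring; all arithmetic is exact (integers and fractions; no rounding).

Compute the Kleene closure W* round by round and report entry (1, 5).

D(0):
  [∞, 60, 37, 95, -∞, 51]
  [62, ∞, 54, 54, 15, -∞]
  [80, 64, ∞, -∞, 33, 70]
  [-∞, -∞, -∞, ∞, 54, 2]
  [68, 83, 87, 71, ∞, 42]
  [18, 57, 87, 80, 39, ∞]
D(1):
  [∞, 60, 37, 95, -∞, 51]
  [62, ∞, 54, 62, 15, 51]
  [80, 64, ∞, 80, 33, 70]
  [-∞, -∞, -∞, ∞, 54, 2]
  [68, 83, 87, 71, ∞, 51]
  [18, 57, 87, 80, 39, ∞]
D(2):
  [∞, 60, 54, 95, 15, 51]
  [62, ∞, 54, 62, 15, 51]
  [80, 64, ∞, 80, 33, 70]
  [-∞, -∞, -∞, ∞, 54, 2]
  [68, 83, 87, 71, ∞, 51]
  [57, 57, 87, 80, 39, ∞]
D(3):
  [∞, 60, 54, 95, 33, 54]
  [62, ∞, 54, 62, 33, 54]
  [80, 64, ∞, 80, 33, 70]
  [-∞, -∞, -∞, ∞, 54, 2]
  [80, 83, 87, 80, ∞, 70]
  [80, 64, 87, 80, 39, ∞]
D(4):
  [∞, 60, 54, 95, 54, 54]
  [62, ∞, 54, 62, 54, 54]
  [80, 64, ∞, 80, 54, 70]
  [-∞, -∞, -∞, ∞, 54, 2]
  [80, 83, 87, 80, ∞, 70]
  [80, 64, 87, 80, 54, ∞]
D(5):
  [∞, 60, 54, 95, 54, 54]
  [62, ∞, 54, 62, 54, 54]
  [80, 64, ∞, 80, 54, 70]
  [54, 54, 54, ∞, 54, 54]
  [80, 83, 87, 80, ∞, 70]
  [80, 64, 87, 80, 54, ∞]
D(6):
  [∞, 60, 54, 95, 54, 54]
  [62, ∞, 54, 62, 54, 54]
  [80, 64, ∞, 80, 54, 70]
  [54, 54, 54, ∞, 54, 54]
  [80, 83, 87, 80, ∞, 70]
  [80, 64, 87, 80, 54, ∞]
Answer: W*[1][5] = 54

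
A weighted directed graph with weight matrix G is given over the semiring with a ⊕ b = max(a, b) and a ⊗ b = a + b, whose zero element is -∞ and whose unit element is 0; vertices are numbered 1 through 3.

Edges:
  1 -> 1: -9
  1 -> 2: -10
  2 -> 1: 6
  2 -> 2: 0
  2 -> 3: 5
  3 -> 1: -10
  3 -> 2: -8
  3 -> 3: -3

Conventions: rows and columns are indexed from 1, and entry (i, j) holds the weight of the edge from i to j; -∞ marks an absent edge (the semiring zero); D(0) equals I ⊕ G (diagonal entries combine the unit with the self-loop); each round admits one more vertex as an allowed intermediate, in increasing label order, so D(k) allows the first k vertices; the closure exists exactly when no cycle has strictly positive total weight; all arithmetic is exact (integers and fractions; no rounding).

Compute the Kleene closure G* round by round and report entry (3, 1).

D(0):
  [0, -10, -∞]
  [6, 0, 5]
  [-10, -8, 0]
D(1):
  [0, -10, -∞]
  [6, 0, 5]
  [-10, -8, 0]
D(2):
  [0, -10, -5]
  [6, 0, 5]
  [-2, -8, 0]
D(3):
  [0, -10, -5]
  [6, 0, 5]
  [-2, -8, 0]
Answer: G*[3][1] = -2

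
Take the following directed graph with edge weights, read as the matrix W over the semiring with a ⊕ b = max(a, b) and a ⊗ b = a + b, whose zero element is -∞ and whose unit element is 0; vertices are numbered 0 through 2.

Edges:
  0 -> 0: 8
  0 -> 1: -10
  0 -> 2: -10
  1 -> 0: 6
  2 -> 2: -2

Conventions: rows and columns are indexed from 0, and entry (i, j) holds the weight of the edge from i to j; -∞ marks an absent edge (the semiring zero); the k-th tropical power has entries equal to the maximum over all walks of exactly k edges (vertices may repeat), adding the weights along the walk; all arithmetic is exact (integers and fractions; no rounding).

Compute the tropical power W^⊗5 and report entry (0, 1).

W^⊗2:
  [16, -2, -2]
  [14, -4, -4]
  [-∞, -∞, -4]
W^⊗3:
  [24, 6, 6]
  [22, 4, 4]
  [-∞, -∞, -6]
W^⊗4:
  [32, 14, 14]
  [30, 12, 12]
  [-∞, -∞, -8]
W^⊗5:
  [40, 22, 22]
  [38, 20, 20]
  [-∞, -∞, -10]
Key observation: the optimum is the walk 0->0->0->0->0->1, with weight 8 + 8 + 8 + 8 + (-10) = 22.
Optimal value attained by: walk 0->0->0->0->0->1.
Answer: (W^⊗5)[0][1] = 22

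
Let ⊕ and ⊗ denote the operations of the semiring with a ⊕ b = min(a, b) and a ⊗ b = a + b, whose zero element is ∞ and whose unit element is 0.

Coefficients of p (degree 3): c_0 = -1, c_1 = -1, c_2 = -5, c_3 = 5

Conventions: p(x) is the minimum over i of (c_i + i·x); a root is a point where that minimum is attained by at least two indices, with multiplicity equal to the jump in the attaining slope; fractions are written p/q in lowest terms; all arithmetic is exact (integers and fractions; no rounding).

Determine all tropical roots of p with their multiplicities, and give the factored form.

hull edge (i=0, c=-1) to (i=2, c=-5): slope -2, span 2
hull edge (i=2, c=-5) to (i=3, c=5): slope 10, span 1
Factored form: p(x) = 5 ⊗ (x ⊕ (-10)) ⊗ (x ⊕ 2) ⊗ (x ⊕ 2)
Answer: roots = -10 (mult 1), 2 (mult 2)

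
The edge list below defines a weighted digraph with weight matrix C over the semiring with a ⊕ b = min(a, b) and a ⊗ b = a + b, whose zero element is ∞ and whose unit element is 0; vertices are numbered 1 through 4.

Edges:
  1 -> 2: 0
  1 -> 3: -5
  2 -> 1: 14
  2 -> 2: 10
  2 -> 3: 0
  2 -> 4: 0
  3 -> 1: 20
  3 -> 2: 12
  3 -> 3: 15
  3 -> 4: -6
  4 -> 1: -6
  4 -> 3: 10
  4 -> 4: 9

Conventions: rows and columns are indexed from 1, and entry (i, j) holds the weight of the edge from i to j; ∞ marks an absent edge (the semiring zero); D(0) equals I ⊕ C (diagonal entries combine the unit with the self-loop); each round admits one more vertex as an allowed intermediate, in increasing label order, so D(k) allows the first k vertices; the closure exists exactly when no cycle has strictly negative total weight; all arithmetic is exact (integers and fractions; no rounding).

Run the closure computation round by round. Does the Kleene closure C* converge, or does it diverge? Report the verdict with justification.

D(0):
  [0, 0, -5, ∞]
  [14, 0, 0, 0]
  [20, 12, 0, -6]
  [-6, ∞, 10, 0]
D(1):
  [0, 0, -5, ∞]
  [14, 0, 0, 0]
  [20, 12, 0, -6]
  [-6, -6, -11, 0]
Detection: at round 2, diagonal entry (4, 4) turns strictly negative.
Key observation: the cycle 4->1->2->4 has total weight (-6) + 0 + 0, which is strictly negative.
Answer: DIVERGES — negative cycle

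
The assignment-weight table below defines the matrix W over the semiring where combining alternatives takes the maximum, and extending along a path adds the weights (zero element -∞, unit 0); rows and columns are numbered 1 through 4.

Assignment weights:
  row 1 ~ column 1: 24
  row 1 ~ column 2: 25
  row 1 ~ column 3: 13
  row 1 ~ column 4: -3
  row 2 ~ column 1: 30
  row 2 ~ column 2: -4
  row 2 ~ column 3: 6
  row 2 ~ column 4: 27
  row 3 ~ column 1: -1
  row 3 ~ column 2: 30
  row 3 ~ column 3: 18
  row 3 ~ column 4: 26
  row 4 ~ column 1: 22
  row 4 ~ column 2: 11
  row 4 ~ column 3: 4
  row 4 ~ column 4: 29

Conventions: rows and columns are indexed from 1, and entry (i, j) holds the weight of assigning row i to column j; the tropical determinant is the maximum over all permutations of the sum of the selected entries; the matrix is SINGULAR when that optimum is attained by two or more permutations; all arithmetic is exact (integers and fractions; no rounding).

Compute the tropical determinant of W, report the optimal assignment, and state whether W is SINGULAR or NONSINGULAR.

σ = (1, 2, 3, 4): 24 + (-4) + 18 + 29 = 67
σ = (1, 2, 4, 3): 24 + (-4) + 26 + 4 = 50
σ = (1, 3, 2, 4): 24 + 6 + 30 + 29 = 89
σ = (1, 3, 4, 2): 24 + 6 + 26 + 11 = 67
σ = (1, 4, 2, 3): 24 + 27 + 30 + 4 = 85
σ = (1, 4, 3, 2): 24 + 27 + 18 + 11 = 80
σ = (2, 1, 3, 4): 25 + 30 + 18 + 29 = 102
σ = (2, 1, 4, 3): 25 + 30 + 26 + 4 = 85
σ = (2, 3, 1, 4): 25 + 6 + (-1) + 29 = 59
σ = (2, 3, 4, 1): 25 + 6 + 26 + 22 = 79
σ = (2, 4, 1, 3): 25 + 27 + (-1) + 4 = 55
σ = (2, 4, 3, 1): 25 + 27 + 18 + 22 = 92
σ = (3, 1, 2, 4): 13 + 30 + 30 + 29 = 102
σ = (3, 1, 4, 2): 13 + 30 + 26 + 11 = 80
σ = (3, 2, 1, 4): 13 + (-4) + (-1) + 29 = 37
σ = (3, 2, 4, 1): 13 + (-4) + 26 + 22 = 57
σ = (3, 4, 1, 2): 13 + 27 + (-1) + 11 = 50
σ = (3, 4, 2, 1): 13 + 27 + 30 + 22 = 92
σ = (4, 1, 2, 3): (-3) + 30 + 30 + 4 = 61
σ = (4, 1, 3, 2): (-3) + 30 + 18 + 11 = 56
σ = (4, 2, 1, 3): (-3) + (-4) + (-1) + 4 = -4
σ = (4, 2, 3, 1): (-3) + (-4) + 18 + 22 = 33
σ = (4, 3, 1, 2): (-3) + 6 + (-1) + 11 = 13
σ = (4, 3, 2, 1): (-3) + 6 + 30 + 22 = 55
Optimal value attained by: σ = (2, 1, 3, 4).
Answer: det⊕(W) = 102; verdict: SINGULAR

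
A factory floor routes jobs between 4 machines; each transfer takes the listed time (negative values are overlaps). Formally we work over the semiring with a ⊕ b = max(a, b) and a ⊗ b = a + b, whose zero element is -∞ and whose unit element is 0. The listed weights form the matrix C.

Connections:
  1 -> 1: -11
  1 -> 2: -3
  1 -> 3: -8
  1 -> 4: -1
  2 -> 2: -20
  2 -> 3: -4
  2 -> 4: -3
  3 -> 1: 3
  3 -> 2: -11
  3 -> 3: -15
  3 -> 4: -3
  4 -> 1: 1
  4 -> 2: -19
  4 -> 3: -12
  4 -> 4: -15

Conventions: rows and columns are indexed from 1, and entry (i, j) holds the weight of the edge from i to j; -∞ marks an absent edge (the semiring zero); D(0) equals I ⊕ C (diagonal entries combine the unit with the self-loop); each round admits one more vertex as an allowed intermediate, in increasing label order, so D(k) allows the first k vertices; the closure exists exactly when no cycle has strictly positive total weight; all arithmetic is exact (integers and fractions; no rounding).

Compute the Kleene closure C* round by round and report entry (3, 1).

D(0):
  [0, -3, -8, -1]
  [-∞, 0, -4, -3]
  [3, -11, 0, -3]
  [1, -19, -12, 0]
D(1):
  [0, -3, -8, -1]
  [-∞, 0, -4, -3]
  [3, 0, 0, 2]
  [1, -2, -7, 0]
D(2):
  [0, -3, -7, -1]
  [-∞, 0, -4, -3]
  [3, 0, 0, 2]
  [1, -2, -6, 0]
D(3):
  [0, -3, -7, -1]
  [-1, 0, -4, -2]
  [3, 0, 0, 2]
  [1, -2, -6, 0]
D(4):
  [0, -3, -7, -1]
  [-1, 0, -4, -2]
  [3, 0, 0, 2]
  [1, -2, -6, 0]
Answer: C*[3][1] = 3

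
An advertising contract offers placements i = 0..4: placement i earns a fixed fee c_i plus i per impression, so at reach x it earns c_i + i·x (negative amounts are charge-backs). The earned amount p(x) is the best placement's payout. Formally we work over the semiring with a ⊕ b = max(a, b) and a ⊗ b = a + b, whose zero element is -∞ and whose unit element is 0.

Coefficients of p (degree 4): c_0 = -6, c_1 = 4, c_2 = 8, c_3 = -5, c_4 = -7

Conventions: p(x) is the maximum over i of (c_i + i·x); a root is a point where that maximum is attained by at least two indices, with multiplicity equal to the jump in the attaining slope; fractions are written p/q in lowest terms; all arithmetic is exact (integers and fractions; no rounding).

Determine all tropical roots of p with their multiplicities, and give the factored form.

hull edge (i=0, c=-6) to (i=1, c=4): slope 10, span 1
hull edge (i=1, c=4) to (i=2, c=8): slope 4, span 1
hull edge (i=2, c=8) to (i=4, c=-7): slope -15/2, span 2
Factored form: p(x) = -7 ⊗ (x ⊕ (-10)) ⊗ (x ⊕ (-4)) ⊗ (x ⊕ 15/2) ⊗ (x ⊕ 15/2)
Answer: roots = -10 (mult 1), -4 (mult 1), 15/2 (mult 2)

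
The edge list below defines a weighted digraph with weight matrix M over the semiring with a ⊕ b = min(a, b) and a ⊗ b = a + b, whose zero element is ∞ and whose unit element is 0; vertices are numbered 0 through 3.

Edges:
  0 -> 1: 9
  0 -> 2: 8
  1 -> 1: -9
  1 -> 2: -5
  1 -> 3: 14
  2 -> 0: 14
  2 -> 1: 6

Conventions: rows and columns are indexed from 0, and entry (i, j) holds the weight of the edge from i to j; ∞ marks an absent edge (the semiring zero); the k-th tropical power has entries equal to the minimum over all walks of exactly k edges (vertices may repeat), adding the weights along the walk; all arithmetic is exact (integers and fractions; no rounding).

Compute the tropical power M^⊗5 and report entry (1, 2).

M^⊗2:
  [22, 0, 4, 23]
  [9, -18, -14, 5]
  [∞, -3, 1, 20]
  [∞, ∞, ∞, ∞]
M^⊗3:
  [18, -9, -5, 14]
  [0, -27, -23, -4]
  [15, -12, -8, 11]
  [∞, ∞, ∞, ∞]
M^⊗4:
  [9, -18, -14, 5]
  [-9, -36, -32, -13]
  [6, -21, -17, 2]
  [∞, ∞, ∞, ∞]
M^⊗5:
  [0, -27, -23, -4]
  [-18, -45, -41, -22]
  [-3, -30, -26, -7]
  [∞, ∞, ∞, ∞]
Key observation: the optimum is the walk 1->1->1->1->1->2, with weight (-9) + (-9) + (-9) + (-9) + (-5) = -41.
Optimal value attained by: walk 1->1->1->1->1->2.
Answer: (M^⊗5)[1][2] = -41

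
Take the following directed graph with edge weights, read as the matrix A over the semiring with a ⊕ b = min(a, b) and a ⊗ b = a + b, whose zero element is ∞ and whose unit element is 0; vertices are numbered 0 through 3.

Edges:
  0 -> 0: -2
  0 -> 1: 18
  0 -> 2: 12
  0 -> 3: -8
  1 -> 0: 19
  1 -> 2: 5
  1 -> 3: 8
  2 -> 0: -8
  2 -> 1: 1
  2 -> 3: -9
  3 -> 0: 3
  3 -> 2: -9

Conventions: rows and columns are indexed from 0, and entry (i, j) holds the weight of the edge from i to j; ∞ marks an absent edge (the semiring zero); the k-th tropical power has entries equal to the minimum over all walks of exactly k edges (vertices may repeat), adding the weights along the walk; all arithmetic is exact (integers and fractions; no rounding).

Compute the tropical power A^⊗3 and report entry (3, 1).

A^⊗2:
  [-5, 13, -17, -10]
  [-3, 6, -1, -4]
  [-10, 10, -18, -16]
  [-17, -8, 15, -18]
A^⊗3:
  [-25, -16, -19, -26]
  [-9, 0, -13, -11]
  [-26, -17, -25, -27]
  [-19, 1, -27, -25]
Key observation: the optimum is the walk 3->2->0->1, with weight (-9) + (-8) + 18 = 1.
Optimal value attained by: walk 3->2->0->1.
Answer: (A^⊗3)[3][1] = 1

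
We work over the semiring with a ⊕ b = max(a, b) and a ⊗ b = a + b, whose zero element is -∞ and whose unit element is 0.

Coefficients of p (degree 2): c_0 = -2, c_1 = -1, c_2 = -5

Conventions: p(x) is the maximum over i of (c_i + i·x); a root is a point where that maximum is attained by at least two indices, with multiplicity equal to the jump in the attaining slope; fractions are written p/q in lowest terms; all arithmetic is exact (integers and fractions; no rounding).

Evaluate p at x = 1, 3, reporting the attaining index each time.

p(1) = max(-2+0·1=-2, -1+1·1=0, -5+2·1=-3) = 0 (attained by i=1)
p(3) = max(-2+0·3=-2, -1+1·3=2, -5+2·3=1) = 2 (attained by i=1)
Answer: p(1) = 0; p(3) = 2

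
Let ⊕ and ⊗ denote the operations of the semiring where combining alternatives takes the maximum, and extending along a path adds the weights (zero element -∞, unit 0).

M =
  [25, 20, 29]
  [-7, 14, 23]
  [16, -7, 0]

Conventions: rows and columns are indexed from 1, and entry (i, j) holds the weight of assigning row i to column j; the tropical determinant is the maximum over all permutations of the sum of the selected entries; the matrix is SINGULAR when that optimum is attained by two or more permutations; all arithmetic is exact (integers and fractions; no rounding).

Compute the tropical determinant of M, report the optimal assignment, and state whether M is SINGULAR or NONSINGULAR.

σ = (1, 2, 3): 25 + 14 + 0 = 39
σ = (1, 3, 2): 25 + 23 + (-7) = 41
σ = (2, 1, 3): 20 + (-7) + 0 = 13
σ = (2, 3, 1): 20 + 23 + 16 = 59
σ = (3, 1, 2): 29 + (-7) + (-7) = 15
σ = (3, 2, 1): 29 + 14 + 16 = 59
Optimal value attained by: σ = (2, 3, 1).
Answer: det⊕(M) = 59; verdict: SINGULAR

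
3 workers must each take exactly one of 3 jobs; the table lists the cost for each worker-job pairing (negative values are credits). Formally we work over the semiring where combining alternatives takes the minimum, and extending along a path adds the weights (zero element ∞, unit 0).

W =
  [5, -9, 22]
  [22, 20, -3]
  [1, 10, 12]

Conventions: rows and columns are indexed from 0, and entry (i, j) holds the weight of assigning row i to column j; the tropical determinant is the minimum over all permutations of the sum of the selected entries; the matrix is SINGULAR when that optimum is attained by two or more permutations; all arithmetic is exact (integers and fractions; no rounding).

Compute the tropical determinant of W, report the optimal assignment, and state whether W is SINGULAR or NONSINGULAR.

σ = (0, 1, 2): 5 + 20 + 12 = 37
σ = (0, 2, 1): 5 + (-3) + 10 = 12
σ = (1, 0, 2): (-9) + 22 + 12 = 25
σ = (1, 2, 0): (-9) + (-3) + 1 = -11
σ = (2, 0, 1): 22 + 22 + 10 = 54
σ = (2, 1, 0): 22 + 20 + 1 = 43
Optimal value attained by: σ = (1, 2, 0).
Answer: det⊕(W) = -11; verdict: NONSINGULAR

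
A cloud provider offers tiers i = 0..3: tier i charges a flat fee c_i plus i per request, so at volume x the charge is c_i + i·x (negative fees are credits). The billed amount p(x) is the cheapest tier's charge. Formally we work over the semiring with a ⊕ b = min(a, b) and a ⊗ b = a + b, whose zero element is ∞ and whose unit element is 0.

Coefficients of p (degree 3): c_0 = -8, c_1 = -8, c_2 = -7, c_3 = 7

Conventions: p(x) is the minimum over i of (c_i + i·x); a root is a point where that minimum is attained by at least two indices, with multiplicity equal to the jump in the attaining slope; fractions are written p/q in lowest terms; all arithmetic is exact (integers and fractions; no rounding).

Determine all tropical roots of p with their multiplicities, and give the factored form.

hull edge (i=0, c=-8) to (i=1, c=-8): slope 0, span 1
hull edge (i=1, c=-8) to (i=2, c=-7): slope 1, span 1
hull edge (i=2, c=-7) to (i=3, c=7): slope 14, span 1
Factored form: p(x) = 7 ⊗ (x ⊕ (-14)) ⊗ (x ⊕ (-1)) ⊗ (x ⊕ 0)
Answer: roots = -14 (mult 1), -1 (mult 1), 0 (mult 1)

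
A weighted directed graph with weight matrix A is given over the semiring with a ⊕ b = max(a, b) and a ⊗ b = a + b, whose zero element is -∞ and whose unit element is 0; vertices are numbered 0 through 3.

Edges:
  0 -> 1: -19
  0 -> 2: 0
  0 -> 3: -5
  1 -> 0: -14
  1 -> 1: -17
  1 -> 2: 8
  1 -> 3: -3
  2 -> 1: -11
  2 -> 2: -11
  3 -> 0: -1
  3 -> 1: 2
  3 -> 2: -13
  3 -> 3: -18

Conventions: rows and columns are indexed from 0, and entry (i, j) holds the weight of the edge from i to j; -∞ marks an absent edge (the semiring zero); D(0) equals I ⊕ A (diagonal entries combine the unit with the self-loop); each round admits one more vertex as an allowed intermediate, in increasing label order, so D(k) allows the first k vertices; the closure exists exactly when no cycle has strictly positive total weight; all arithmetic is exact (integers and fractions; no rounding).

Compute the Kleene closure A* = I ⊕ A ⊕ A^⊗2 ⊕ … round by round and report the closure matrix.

D(0):
  [0, -19, 0, -5]
  [-14, 0, 8, -3]
  [-∞, -11, 0, -∞]
  [-1, 2, -13, 0]
D(1):
  [0, -19, 0, -5]
  [-14, 0, 8, -3]
  [-∞, -11, 0, -∞]
  [-1, 2, -1, 0]
D(2):
  [0, -19, 0, -5]
  [-14, 0, 8, -3]
  [-25, -11, 0, -14]
  [-1, 2, 10, 0]
D(3):
  [0, -11, 0, -5]
  [-14, 0, 8, -3]
  [-25, -11, 0, -14]
  [-1, 2, 10, 0]
D(4):
  [0, -3, 5, -5]
  [-4, 0, 8, -3]
  [-15, -11, 0, -14]
  [-1, 2, 10, 0]
Answer: A* = [[0, -3, 5, -5], [-4, 0, 8, -3], [-15, -11, 0, -14], [-1, 2, 10, 0]]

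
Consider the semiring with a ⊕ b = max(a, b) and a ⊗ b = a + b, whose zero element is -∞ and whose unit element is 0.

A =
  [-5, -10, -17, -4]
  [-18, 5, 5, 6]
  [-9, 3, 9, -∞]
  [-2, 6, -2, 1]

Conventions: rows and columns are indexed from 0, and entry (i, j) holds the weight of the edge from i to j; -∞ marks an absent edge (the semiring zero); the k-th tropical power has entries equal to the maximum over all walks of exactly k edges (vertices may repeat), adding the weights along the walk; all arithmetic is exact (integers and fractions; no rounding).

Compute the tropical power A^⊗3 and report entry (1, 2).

A^⊗2:
  [-6, 2, -5, -3]
  [4, 12, 14, 11]
  [0, 12, 18, 9]
  [-1, 11, 11, 12]
A^⊗3:
  [-5, 7, 7, 8]
  [9, 17, 23, 18]
  [9, 21, 27, 18]
  [10, 18, 20, 17]
Key observation: the optimum is the walk 1->2->2->2, with weight 5 + 9 + 9 = 23.
Optimal value attained by: walk 1->2->2->2.
Answer: (A^⊗3)[1][2] = 23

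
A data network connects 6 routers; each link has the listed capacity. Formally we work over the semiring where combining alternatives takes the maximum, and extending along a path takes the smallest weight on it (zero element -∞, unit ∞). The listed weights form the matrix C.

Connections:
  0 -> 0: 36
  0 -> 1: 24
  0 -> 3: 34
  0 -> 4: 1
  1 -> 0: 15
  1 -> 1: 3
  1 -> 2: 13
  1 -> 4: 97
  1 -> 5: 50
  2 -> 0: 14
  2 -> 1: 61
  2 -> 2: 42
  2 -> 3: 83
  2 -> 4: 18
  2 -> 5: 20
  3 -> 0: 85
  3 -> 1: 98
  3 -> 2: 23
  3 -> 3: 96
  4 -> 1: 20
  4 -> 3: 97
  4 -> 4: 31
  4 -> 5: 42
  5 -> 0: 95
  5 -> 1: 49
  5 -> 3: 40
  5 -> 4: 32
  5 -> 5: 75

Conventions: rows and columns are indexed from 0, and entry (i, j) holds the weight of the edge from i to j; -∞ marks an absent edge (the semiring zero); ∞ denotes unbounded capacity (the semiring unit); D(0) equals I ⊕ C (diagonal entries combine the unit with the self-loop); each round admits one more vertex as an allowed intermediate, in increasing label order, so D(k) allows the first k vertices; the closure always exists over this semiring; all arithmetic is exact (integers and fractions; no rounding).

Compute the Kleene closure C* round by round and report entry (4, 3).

D(0):
  [∞, 24, -∞, 34, 1, -∞]
  [15, ∞, 13, -∞, 97, 50]
  [14, 61, ∞, 83, 18, 20]
  [85, 98, 23, ∞, -∞, -∞]
  [-∞, 20, -∞, 97, ∞, 42]
  [95, 49, -∞, 40, 32, ∞]
D(1):
  [∞, 24, -∞, 34, 1, -∞]
  [15, ∞, 13, 15, 97, 50]
  [14, 61, ∞, 83, 18, 20]
  [85, 98, 23, ∞, 1, -∞]
  [-∞, 20, -∞, 97, ∞, 42]
  [95, 49, -∞, 40, 32, ∞]
D(2):
  [∞, 24, 13, 34, 24, 24]
  [15, ∞, 13, 15, 97, 50]
  [15, 61, ∞, 83, 61, 50]
  [85, 98, 23, ∞, 97, 50]
  [15, 20, 13, 97, ∞, 42]
  [95, 49, 13, 40, 49, ∞]
D(3):
  [∞, 24, 13, 34, 24, 24]
  [15, ∞, 13, 15, 97, 50]
  [15, 61, ∞, 83, 61, 50]
  [85, 98, 23, ∞, 97, 50]
  [15, 20, 13, 97, ∞, 42]
  [95, 49, 13, 40, 49, ∞]
D(4):
  [∞, 34, 23, 34, 34, 34]
  [15, ∞, 15, 15, 97, 50]
  [83, 83, ∞, 83, 83, 50]
  [85, 98, 23, ∞, 97, 50]
  [85, 97, 23, 97, ∞, 50]
  [95, 49, 23, 40, 49, ∞]
D(5):
  [∞, 34, 23, 34, 34, 34]
  [85, ∞, 23, 97, 97, 50]
  [83, 83, ∞, 83, 83, 50]
  [85, 98, 23, ∞, 97, 50]
  [85, 97, 23, 97, ∞, 50]
  [95, 49, 23, 49, 49, ∞]
D(6):
  [∞, 34, 23, 34, 34, 34]
  [85, ∞, 23, 97, 97, 50]
  [83, 83, ∞, 83, 83, 50]
  [85, 98, 23, ∞, 97, 50]
  [85, 97, 23, 97, ∞, 50]
  [95, 49, 23, 49, 49, ∞]
Answer: C*[4][3] = 97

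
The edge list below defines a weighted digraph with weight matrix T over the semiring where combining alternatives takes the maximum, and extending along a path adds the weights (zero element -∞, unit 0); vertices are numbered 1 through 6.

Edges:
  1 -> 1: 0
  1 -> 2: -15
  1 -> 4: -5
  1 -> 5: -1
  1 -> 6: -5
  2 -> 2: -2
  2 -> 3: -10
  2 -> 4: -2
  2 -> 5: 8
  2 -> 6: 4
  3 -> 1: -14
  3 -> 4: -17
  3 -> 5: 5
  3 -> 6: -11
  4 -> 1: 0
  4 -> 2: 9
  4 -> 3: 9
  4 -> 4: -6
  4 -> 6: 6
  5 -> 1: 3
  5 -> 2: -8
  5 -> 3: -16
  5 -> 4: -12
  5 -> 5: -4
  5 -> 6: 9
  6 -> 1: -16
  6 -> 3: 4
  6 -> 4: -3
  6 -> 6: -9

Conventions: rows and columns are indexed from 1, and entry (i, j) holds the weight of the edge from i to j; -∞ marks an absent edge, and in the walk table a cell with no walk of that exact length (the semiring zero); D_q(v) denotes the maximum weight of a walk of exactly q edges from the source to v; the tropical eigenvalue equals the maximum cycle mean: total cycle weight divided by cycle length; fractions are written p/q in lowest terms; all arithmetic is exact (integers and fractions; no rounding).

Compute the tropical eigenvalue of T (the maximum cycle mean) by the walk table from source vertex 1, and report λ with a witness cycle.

q=0: [0, -∞, -∞, -∞, -∞, -∞]
q=1: [0, -15, -∞, -5, -1, -5]
q=2: [2, 4, 4, -5, -1, 8]
q=3: [2, 4, 12, 5, 12, 8]
q=4: [15, 14, 14, 5, 17, 21]
q=5: [20, 14, 25, 18, 22, 26]
q=6: [25, 27, 30, 23, 30, 31]
Optimal cycle mean attained by: cycle 3->5->6->3, total 5 + 9 + 4, length 3.
Answer: λ = 6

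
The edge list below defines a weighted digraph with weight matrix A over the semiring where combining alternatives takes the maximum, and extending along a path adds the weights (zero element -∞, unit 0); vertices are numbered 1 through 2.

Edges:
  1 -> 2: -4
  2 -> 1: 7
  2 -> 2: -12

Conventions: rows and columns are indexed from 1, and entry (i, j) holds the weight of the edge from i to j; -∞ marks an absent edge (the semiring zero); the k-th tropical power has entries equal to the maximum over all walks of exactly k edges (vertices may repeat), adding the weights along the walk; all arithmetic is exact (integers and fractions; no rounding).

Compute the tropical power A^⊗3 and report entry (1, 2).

A^⊗2:
  [3, -16]
  [-5, 3]
A^⊗3:
  [-9, -1]
  [10, -9]
Key observation: the optimum is the walk 1->2->1->2, with weight (-4) + 7 + (-4) = -1.
Optimal value attained by: walk 1->2->1->2.
Answer: (A^⊗3)[1][2] = -1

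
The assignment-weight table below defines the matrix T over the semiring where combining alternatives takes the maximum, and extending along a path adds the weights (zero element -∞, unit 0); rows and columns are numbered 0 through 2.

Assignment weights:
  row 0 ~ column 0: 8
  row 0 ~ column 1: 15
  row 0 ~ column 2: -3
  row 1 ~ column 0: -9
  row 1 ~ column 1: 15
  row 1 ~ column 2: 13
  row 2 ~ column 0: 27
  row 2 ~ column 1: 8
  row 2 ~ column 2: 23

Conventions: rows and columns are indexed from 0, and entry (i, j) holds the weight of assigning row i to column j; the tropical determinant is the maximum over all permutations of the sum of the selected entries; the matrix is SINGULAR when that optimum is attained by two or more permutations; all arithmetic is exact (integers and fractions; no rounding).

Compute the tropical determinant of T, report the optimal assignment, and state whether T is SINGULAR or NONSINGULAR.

σ = (0, 1, 2): 8 + 15 + 23 = 46
σ = (0, 2, 1): 8 + 13 + 8 = 29
σ = (1, 0, 2): 15 + (-9) + 23 = 29
σ = (1, 2, 0): 15 + 13 + 27 = 55
σ = (2, 0, 1): (-3) + (-9) + 8 = -4
σ = (2, 1, 0): (-3) + 15 + 27 = 39
Optimal value attained by: σ = (1, 2, 0).
Answer: det⊕(T) = 55; verdict: NONSINGULAR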